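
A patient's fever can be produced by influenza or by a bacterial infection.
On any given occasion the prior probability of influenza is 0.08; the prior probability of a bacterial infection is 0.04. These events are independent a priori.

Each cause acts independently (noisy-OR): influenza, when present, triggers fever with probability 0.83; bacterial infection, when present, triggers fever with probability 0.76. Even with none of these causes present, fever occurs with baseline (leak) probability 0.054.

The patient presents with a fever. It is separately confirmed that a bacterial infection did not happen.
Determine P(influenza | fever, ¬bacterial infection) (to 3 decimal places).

Under noisy-OR, P(fever | causes) = 1 − (1−0.054)·∏(1−qᵢ) over the active causes.
Enumerate both values of influenza and weight by the priors:
  P(fever | ¬bacterial infection) = 0.054·0.92 + 0.83918·0.08
        = 0.049680 + 0.067134 = 0.116814
Keeping only the influenza-present terms gives 0.067134, so
  P(influenza | fever, ¬bacterial infection) = 0.067134 / 0.116814 ≈ 0.575

P(influenza | fever, ¬bacterial infection) ≈ 0.575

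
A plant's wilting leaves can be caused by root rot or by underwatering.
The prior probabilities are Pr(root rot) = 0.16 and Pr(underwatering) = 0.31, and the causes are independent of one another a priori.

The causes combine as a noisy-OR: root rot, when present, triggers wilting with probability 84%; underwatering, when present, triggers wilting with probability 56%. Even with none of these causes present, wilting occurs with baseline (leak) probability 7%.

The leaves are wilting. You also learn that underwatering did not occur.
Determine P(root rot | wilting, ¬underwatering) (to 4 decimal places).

Under noisy-OR, P(wilting | causes) = 1 − (1−0.07)·∏(1−qᵢ) over the active causes.
Weight on root rot=true, given the evidence: 0.8512·0.16 = 0.136192
The normalizing constant is 0.07·0.84 + 0.8512·0.16 = 0.194992
P(root rot | wilting, ¬underwatering) = 0.136192/0.194992 ≈ 0.6984

P(root rot | wilting, ¬underwatering) ≈ 0.6984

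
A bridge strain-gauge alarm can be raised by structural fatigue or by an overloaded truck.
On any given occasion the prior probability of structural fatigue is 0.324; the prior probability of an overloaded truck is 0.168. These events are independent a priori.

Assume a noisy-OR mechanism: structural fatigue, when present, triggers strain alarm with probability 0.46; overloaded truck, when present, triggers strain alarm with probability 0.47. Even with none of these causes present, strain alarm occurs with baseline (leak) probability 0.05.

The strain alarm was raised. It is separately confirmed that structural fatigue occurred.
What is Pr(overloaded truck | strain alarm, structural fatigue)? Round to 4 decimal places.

Under noisy-OR, P(strain alarm | causes) = 1 − (1−0.05)·∏(1−qᵢ) over the active causes.
By total probability over both values of overloaded truck:
  P(strain alarm | structural fatigue) = 0.487*0.832 + 0.72811*0.168
        = 0.405184 + 0.122322 = 0.527506
The terms with overloaded truck present sum to 0.122322, so
  P(overloaded truck | strain alarm, structural fatigue) = 0.122322 / 0.527506 ≈ 0.2319

Pr(overloaded truck | strain alarm, structural fatigue) ≈ 0.2319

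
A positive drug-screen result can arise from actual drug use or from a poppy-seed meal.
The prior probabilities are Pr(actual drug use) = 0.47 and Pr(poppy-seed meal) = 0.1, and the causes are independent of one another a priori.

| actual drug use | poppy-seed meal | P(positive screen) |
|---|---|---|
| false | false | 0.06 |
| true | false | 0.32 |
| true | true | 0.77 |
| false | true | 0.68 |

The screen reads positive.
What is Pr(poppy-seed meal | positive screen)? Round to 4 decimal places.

P(positive screen) = 0.06×0.53×0.9 + 0.68×0.53×0.1 + 0.32×0.47×0.9 + 0.77×0.47×0.1 = 0.028620 + 0.036040 + 0.135360 + 0.036190 = 0.236210
The poppy-seed meal-present share is 0.036040 + 0.036190 = 0.072230.
Hence the posterior is 0.072230/0.236210 ≈ 0.3058.

Pr(poppy-seed meal | positive screen) ≈ 0.3058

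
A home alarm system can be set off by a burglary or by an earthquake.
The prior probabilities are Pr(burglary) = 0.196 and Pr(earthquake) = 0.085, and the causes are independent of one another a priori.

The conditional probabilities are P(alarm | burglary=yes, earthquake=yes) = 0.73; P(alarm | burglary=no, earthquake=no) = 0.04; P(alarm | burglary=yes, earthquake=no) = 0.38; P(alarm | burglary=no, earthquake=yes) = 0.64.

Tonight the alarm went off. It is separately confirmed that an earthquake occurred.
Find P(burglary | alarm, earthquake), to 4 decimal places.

Enumerate both values of burglary and weight by the priors:
  P(alarm | earthquake) = 0.64*0.804 + 0.73*0.196
        = 0.514560 + 0.143080 = 0.657640
The terms with burglary present sum to 0.143080, so
  P(burglary | alarm, earthquake) = 0.143080 / 0.657640 ≈ 0.2176

P(burglary | alarm, earthquake) ≈ 0.2176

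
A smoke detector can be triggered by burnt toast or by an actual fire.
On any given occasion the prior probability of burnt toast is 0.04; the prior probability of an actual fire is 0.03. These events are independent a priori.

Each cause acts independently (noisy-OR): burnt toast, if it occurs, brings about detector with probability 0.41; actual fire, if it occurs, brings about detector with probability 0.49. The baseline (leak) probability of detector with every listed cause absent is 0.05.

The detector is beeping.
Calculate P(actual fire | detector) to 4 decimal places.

P(actual fire | detector) ≈ 0.1980

Under noisy-OR, P(detector | causes) = 1 − (1−0.05)·∏(1−qᵢ) over the active causes.
By total probability over the 4 (burnt toast, actual fire) configurations:
  P(detector) = 0.05*0.96*0.97 + 0.5155*0.96*0.03 + 0.4395*0.04*0.97 + 0.714145*0.04*0.03
        = 0.046560 + 0.014846 + 0.017053 + 0.000857 = 0.079316
The terms with actual fire present sum to 0.015703, so
  P(actual fire | detector) = 0.015703 / 0.079316 ≈ 0.1980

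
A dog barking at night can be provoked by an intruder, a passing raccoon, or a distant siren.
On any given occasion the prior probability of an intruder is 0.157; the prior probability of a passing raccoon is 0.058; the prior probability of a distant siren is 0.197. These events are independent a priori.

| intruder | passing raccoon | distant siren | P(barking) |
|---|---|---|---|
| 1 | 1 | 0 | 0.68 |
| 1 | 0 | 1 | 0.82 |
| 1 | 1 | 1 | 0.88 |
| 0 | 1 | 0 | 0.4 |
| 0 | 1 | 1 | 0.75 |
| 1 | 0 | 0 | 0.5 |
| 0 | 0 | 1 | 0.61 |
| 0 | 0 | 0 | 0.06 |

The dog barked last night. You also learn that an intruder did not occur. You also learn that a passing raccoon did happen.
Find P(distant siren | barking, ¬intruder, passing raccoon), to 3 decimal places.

Weight on distant siren=true, given the evidence: 0.75*0.197 = 0.147750
Denominator P(barking | ¬intruder, passing raccoon): 0.4*0.803 + 0.75*0.197 = 0.468950
P(distant siren | barking, ¬intruder, passing raccoon) = 0.147750/0.468950 ≈ 0.315

P(distant siren | barking, ¬intruder, passing raccoon) ≈ 0.315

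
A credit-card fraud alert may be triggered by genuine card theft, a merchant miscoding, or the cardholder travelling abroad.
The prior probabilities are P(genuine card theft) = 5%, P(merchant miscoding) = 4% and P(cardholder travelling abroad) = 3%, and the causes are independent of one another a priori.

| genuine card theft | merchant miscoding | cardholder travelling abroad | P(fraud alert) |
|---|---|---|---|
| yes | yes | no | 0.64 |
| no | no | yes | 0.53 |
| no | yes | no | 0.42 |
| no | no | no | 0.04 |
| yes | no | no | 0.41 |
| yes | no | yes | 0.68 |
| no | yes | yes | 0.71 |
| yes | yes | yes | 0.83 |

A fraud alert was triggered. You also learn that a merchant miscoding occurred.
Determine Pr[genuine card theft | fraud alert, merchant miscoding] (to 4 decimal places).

For the numerator, keep only genuine card theft=true terms: 0.031040 + 0.001245 = 0.032285
Denominator P(fraud alert | merchant miscoding): 0.42×0.95×0.97 + 0.71×0.95×0.03 + 0.64×0.05×0.97 + 0.83×0.05×0.03 = 0.439550
P(genuine card theft | fraud alert, merchant miscoding) = 0.032285/0.439550 ≈ 0.0735

Pr[genuine card theft | fraud alert, merchant miscoding] ≈ 0.0735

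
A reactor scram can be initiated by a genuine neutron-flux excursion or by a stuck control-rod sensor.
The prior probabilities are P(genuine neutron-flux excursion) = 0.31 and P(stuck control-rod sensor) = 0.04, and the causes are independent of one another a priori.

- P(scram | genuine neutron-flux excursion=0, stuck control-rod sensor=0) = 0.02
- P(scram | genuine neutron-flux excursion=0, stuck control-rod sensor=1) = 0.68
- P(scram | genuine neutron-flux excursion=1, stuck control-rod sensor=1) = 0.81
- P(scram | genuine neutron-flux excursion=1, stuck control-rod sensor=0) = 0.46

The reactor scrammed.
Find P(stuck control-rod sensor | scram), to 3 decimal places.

By total probability over the 4 (genuine neutron-flux excursion, stuck control-rod sensor) configurations:
  P(scram) = 0.02·0.69·0.96 + 0.68·0.69·0.04 + 0.46·0.31·0.96 + 0.81·0.31·0.04
        = 0.013248 + 0.018768 + 0.136896 + 0.010044 = 0.178956
Keeping only the stuck control-rod sensor-present terms gives 0.028812, so
  P(stuck control-rod sensor | scram) = 0.028812 / 0.178956 ≈ 0.161

P(stuck control-rod sensor | scram) ≈ 0.161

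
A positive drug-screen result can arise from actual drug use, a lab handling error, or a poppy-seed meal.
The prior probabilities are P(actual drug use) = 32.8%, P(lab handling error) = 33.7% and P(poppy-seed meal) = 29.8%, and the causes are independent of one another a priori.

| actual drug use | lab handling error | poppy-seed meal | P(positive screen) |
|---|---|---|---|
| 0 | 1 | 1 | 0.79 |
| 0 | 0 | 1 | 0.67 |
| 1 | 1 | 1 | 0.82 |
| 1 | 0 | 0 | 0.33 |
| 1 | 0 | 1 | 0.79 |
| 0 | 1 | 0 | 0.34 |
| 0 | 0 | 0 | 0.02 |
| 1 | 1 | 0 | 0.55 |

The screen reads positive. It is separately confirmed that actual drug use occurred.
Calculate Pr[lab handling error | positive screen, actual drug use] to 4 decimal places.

Pr[lab handling error | positive screen, actual drug use] ≈ 0.4069

Enumerate the 4 (lab handling error, poppy-seed meal) configurations and weight by the priors:
  P(positive screen | actual drug use) = 0.33×0.663×0.702 + 0.79×0.663×0.298 + 0.55×0.337×0.702 + 0.82×0.337×0.298
        = 0.153591 + 0.156083 + 0.130116 + 0.082349 = 0.522139
The terms with lab handling error present sum to 0.212465, so
  P(lab handling error | positive screen, actual drug use) = 0.212465 / 0.522139 ≈ 0.4069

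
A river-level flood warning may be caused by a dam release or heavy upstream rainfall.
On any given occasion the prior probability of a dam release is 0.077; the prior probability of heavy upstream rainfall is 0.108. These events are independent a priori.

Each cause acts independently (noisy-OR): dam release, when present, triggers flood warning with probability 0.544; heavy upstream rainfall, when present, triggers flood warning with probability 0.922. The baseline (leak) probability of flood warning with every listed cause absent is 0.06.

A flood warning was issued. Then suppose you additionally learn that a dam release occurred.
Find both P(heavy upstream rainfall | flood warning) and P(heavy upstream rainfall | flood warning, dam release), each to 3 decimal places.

Under noisy-OR, P(flood warning | causes) = 1 − (1−0.06)·∏(1−qᵢ) over the active causes.
Weight on heavy upstream rainfall=true, given the evidence: 0.092375 + 0.008038 = 0.100413
Normalizer over all consistent configurations: 0.06×0.923×0.892 + 0.92668×0.923×0.108 + 0.57136×0.077×0.892 + 0.966566×0.077×0.108 = 0.189055
Posterior = 0.100413 / 0.189055 ≈ 0.531

Now condition on the additional information:
P(flood warning | dam release) = 0.57136·0.892 + 0.966566·0.108 = 0.509653 + 0.104389 = 0.614042
Restricting to configurations with heavy upstream rainfall present: 0.966566·0.108 = 0.104389.
Hence the posterior is 0.104389/0.614042 ≈ 0.170.

P(heavy upstream rainfall | flood warning) ≈ 0.531; P(heavy upstream rainfall | flood warning, dam release) ≈ 0.170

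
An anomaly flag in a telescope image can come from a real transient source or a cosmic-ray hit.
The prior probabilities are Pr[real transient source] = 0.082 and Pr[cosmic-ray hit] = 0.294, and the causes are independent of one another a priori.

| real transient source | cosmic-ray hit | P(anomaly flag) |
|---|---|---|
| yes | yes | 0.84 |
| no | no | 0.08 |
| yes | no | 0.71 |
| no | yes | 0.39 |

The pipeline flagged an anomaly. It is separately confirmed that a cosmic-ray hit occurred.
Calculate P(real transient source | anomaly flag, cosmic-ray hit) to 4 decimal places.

P(real transient source | anomaly flag, cosmic-ray hit) ≈ 0.1613

For the numerator, keep only real transient source=true terms: 0.84·0.082 = 0.068880
Denominator P(anomaly flag | cosmic-ray hit): 0.39·0.918 + 0.84·0.082 = 0.426900
P(real transient source | anomaly flag, cosmic-ray hit) = 0.068880/0.426900 ≈ 0.1613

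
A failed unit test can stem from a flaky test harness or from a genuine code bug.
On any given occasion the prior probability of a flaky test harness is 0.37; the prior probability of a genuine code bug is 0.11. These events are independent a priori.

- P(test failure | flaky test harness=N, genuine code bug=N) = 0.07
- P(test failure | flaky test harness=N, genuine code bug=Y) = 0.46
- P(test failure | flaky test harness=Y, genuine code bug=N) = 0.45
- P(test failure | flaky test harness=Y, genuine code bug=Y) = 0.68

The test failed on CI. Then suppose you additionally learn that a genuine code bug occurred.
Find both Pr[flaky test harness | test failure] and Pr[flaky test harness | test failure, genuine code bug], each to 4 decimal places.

Pr[flaky test harness | test failure] ≈ 0.7120; Pr[flaky test harness | test failure, genuine code bug] ≈ 0.4647

By total probability over the 4 (flaky test harness, genuine code bug) configurations:
  P(test failure) = 0.07·0.63·0.89 + 0.46·0.63·0.11 + 0.45·0.37·0.89 + 0.68·0.37·0.11
        = 0.039249 + 0.031878 + 0.148185 + 0.027676 = 0.246988
Keeping only the flaky test harness-present terms gives 0.175861, so
  P(flaky test harness | test failure) = 0.175861 / 0.246988 ≈ 0.7120

Now condition on the additional information:
For the numerator, keep only flaky test harness=true terms: 0.68×0.37 = 0.251600
The normalizing constant is 0.46×0.63 + 0.68×0.37 = 0.541400
P(flaky test harness | test failure, genuine code bug) = 0.251600/0.541400 ≈ 0.4647
The drop from 0.7120 to 0.4647 is the explaining-away (discounting) effect.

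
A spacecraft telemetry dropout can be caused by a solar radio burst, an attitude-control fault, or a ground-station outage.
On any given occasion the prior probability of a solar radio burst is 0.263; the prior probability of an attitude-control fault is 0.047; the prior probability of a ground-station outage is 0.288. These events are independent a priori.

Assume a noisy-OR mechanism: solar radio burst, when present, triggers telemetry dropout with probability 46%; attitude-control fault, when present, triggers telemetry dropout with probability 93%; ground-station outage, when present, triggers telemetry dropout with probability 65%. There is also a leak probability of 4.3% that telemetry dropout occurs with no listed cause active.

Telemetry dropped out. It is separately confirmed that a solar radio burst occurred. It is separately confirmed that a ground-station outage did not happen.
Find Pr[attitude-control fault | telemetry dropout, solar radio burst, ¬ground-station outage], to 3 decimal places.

Pr[attitude-control fault | telemetry dropout, solar radio burst, ¬ground-station outage] ≈ 0.090

Under noisy-OR, P(telemetry dropout | causes) = 1 − (1−0.043)·∏(1−qᵢ) over the active causes.
Weight on attitude-control fault=true, given the evidence: 0.963825·0.047 = 0.045300
The normalizing constant is 0.48322·0.953 + 0.963825·0.047 = 0.505809
Posterior = 0.045300 / 0.505809 ≈ 0.090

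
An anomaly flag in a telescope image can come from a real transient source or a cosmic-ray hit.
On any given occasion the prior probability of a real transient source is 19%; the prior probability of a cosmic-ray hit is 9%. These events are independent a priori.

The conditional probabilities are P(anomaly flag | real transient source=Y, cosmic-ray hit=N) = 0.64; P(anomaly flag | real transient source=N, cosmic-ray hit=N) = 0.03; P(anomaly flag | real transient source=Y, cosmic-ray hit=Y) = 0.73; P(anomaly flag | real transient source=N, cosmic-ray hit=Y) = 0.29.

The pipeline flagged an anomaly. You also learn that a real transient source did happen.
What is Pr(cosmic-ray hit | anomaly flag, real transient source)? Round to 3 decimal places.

Pr(cosmic-ray hit | anomaly flag, real transient source) ≈ 0.101

Weight on cosmic-ray hit=true, given the evidence: 0.73*0.09 = 0.065700
The normalizing constant is 0.64*0.91 + 0.73*0.09 = 0.648100
P(cosmic-ray hit | anomaly flag, real transient source) = 0.065700/0.648100 ≈ 0.101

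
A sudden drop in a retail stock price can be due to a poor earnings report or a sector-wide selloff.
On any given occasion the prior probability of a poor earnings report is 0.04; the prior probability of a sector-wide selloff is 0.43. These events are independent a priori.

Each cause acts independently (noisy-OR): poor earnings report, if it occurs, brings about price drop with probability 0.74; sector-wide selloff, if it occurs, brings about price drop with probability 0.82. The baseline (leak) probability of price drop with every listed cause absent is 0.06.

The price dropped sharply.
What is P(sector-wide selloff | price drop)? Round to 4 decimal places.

P(sector-wide selloff | price drop) ≈ 0.8777

Under noisy-OR, P(price drop | causes) = 1 − (1−0.06)·∏(1−qᵢ) over the active causes.
P(price drop) = 0.06·0.96·0.57 + 0.8308·0.96·0.43 + 0.7556·0.04·0.57 + 0.956008·0.04·0.43 = 0.032832 + 0.342954 + 0.017228 + 0.016443 = 0.409457
Restricting to configurations with sector-wide selloff present: 0.342954 + 0.016443 = 0.359397.
Hence the posterior is 0.359397/0.409457 ≈ 0.8777.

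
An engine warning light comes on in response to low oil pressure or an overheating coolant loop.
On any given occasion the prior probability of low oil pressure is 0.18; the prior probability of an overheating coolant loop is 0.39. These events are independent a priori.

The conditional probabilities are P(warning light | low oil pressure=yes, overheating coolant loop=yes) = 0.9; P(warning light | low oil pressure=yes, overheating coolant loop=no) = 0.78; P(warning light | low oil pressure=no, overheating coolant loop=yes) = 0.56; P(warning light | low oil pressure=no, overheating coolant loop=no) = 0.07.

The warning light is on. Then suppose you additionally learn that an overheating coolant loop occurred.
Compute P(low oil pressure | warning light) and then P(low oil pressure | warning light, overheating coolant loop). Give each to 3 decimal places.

For the numerator, keep only low oil pressure=true terms: 0.085644 + 0.063180 = 0.148824
Normalizer over all consistent configurations: 0.07*0.82*0.61 + 0.56*0.82*0.39 + 0.78*0.18*0.61 + 0.9*0.18*0.39 = 0.362926
Posterior = 0.148824 / 0.362926 ≈ 0.410

With the extra evidence:
Numerator (weight on configurations with low oil pressure): 0.9·0.18 = 0.162000
The normalizing constant is 0.56·0.82 + 0.9·0.18 = 0.621200
P(low oil pressure | warning light, overheating coolant loop) = 0.162000/0.621200 ≈ 0.261
This is intercausal reasoning (explaining away): once overheating coolant loop accounts for the warning light, low oil pressure becomes less likely.

P(low oil pressure | warning light) ≈ 0.410; P(low oil pressure | warning light, overheating coolant loop) ≈ 0.261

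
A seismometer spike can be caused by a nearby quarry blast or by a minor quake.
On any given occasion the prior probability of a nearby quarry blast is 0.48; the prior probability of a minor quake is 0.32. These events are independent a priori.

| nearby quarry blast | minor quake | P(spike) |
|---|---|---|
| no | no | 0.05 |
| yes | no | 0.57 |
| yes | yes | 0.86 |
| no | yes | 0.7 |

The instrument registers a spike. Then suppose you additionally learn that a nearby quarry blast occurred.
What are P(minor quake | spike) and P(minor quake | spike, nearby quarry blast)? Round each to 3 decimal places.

P(spike) = 0.05×0.52×0.68 + 0.7×0.52×0.32 + 0.57×0.48×0.68 + 0.86×0.48×0.32 = 0.017680 + 0.116480 + 0.186048 + 0.132096 = 0.452304
Restricting to configurations with minor quake present: 0.116480 + 0.132096 = 0.248576.
Hence the posterior is 0.248576/0.452304 ≈ 0.550.

With the extra evidence:
Weight on minor quake=true, given the evidence: 0.86*0.32 = 0.275200
Denominator P(spike | nearby quarry blast): 0.57*0.68 + 0.86*0.32 = 0.662800
Posterior = 0.275200 / 0.662800 ≈ 0.415

P(minor quake | spike) ≈ 0.550; P(minor quake | spike, nearby quarry blast) ≈ 0.415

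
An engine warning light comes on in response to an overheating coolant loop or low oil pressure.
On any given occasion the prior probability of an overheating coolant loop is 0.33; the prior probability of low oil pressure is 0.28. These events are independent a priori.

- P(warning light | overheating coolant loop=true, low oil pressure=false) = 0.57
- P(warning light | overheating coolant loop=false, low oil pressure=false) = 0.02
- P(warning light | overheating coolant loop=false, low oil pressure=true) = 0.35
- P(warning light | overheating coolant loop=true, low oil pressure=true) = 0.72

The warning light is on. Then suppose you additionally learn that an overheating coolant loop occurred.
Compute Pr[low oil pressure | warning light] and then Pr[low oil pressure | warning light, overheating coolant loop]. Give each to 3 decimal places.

Pr[low oil pressure | warning light] ≈ 0.477; Pr[low oil pressure | warning light, overheating coolant loop] ≈ 0.329

P(warning light) = 0.02×0.67×0.72 + 0.35×0.67×0.28 + 0.57×0.33×0.72 + 0.72×0.33×0.28 = 0.009648 + 0.065660 + 0.135432 + 0.066528 = 0.277268
The low oil pressure-present share is 0.065660 + 0.066528 = 0.132188.
P(low oil pressure | warning light) = 0.132188 / 0.277268 ≈ 0.477

With the extra evidence:
P(warning light | overheating coolant loop) = 0.57·0.72 + 0.72·0.28 = 0.410400 + 0.201600 = 0.612000
Of this, 0.201600 comes from 0.72·0.28 (the low oil pressure=true cases).
P(low oil pressure | warning light, overheating coolant loop) = 0.201600 / 0.612000 ≈ 0.329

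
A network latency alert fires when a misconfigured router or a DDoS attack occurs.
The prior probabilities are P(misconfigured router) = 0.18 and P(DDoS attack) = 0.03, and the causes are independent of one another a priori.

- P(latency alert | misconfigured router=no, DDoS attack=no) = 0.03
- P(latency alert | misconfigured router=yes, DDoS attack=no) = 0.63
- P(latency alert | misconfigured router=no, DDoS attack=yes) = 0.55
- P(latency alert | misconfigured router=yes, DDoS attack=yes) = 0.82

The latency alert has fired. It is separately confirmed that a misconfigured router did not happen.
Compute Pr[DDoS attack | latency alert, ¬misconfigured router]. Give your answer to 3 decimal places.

Sum P(latency alert|·) weighted by the priors over both values of DDoS attack:
  P(latency alert | ¬misconfigured router) = 0.03·0.97 + 0.55·0.03
        = 0.029100 + 0.016500 = 0.045600
Configurations with DDoS attack contribute 0.016500, so
  P(DDoS attack | latency alert, ¬misconfigured router) = 0.016500 / 0.045600 ≈ 0.362

Pr[DDoS attack | latency alert, ¬misconfigured router] ≈ 0.362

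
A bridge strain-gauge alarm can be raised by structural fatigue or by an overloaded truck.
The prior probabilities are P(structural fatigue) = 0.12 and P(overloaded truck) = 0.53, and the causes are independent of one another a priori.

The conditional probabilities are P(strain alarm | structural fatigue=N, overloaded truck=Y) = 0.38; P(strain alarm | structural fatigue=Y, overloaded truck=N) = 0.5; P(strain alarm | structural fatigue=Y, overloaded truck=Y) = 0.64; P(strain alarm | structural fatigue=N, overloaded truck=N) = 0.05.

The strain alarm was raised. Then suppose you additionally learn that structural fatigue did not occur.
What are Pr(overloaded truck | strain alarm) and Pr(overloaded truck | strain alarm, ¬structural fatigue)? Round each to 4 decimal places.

Pr(overloaded truck | strain alarm) ≈ 0.8168; Pr(overloaded truck | strain alarm, ¬structural fatigue) ≈ 0.8955

For the numerator, keep only overloaded truck=true terms: 0.177232 + 0.040704 = 0.217936
The normalizing constant is 0.05*0.88*0.47 + 0.38*0.88*0.53 + 0.5*0.12*0.47 + 0.64*0.12*0.53 = 0.266816
Posterior = 0.217936 / 0.266816 ≈ 0.8168

With the extra evidence:
By total probability over both values of overloaded truck:
  P(strain alarm | ¬structural fatigue) = 0.05·0.47 + 0.38·0.53
        = 0.023500 + 0.201400 = 0.224900
Configurations with overloaded truck contribute 0.201400, so
  P(overloaded truck | strain alarm, ¬structural fatigue) = 0.201400 / 0.224900 ≈ 0.8955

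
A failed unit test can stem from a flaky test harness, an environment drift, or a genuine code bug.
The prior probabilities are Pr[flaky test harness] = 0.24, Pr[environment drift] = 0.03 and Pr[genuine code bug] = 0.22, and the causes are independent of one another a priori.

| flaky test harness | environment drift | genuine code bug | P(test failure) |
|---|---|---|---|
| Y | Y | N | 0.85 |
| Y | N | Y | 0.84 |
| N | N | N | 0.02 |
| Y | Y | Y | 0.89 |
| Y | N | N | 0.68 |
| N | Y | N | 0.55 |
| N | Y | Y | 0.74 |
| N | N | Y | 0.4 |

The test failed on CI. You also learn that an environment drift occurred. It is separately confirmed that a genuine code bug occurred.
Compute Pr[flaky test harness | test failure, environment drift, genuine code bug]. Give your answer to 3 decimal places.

P(test failure | environment drift, genuine code bug) = 0.74×0.76 + 0.89×0.24 = 0.562400 + 0.213600 = 0.776000
The flaky test harness-present share is 0.89×0.24 = 0.213600.
So P(flaky test harness | test failure, environment drift, genuine code bug) = 0.213600/0.776000 ≈ 0.275.

Pr[flaky test harness | test failure, environment drift, genuine code bug] ≈ 0.275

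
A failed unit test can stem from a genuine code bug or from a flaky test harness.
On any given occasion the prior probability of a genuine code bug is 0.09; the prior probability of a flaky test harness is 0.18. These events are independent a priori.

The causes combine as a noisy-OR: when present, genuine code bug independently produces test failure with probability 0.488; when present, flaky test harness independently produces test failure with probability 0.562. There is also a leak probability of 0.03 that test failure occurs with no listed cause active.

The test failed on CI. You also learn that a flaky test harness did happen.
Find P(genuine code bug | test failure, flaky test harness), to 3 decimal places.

P(genuine code bug | test failure, flaky test harness) ≈ 0.119

Under noisy-OR, P(test failure | causes) = 1 − (1−0.03)·∏(1−qᵢ) over the active causes.
Sum P(test failure|·) weighted by the priors over both values of genuine code bug:
  P(test failure | flaky test harness) = 0.57514×0.91 + 0.782472×0.09
        = 0.523377 + 0.070422 = 0.593799
The terms with genuine code bug present sum to 0.070422, so
  P(genuine code bug | test failure, flaky test harness) = 0.070422 / 0.593799 ≈ 0.119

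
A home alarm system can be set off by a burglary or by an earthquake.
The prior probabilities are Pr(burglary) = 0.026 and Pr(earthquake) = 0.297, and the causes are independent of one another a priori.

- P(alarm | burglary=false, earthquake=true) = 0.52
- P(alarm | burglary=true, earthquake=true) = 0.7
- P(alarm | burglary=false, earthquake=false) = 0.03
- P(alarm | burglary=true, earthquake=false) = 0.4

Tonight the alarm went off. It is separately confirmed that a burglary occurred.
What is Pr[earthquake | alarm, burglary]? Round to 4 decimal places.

P(alarm | burglary) = 0.4·0.703 + 0.7·0.297 = 0.281200 + 0.207900 = 0.489100
Restricting to configurations with earthquake present: 0.7·0.297 = 0.207900.
P(earthquake | alarm, burglary) = 0.207900 / 0.489100 ≈ 0.4251

Pr[earthquake | alarm, burglary] ≈ 0.4251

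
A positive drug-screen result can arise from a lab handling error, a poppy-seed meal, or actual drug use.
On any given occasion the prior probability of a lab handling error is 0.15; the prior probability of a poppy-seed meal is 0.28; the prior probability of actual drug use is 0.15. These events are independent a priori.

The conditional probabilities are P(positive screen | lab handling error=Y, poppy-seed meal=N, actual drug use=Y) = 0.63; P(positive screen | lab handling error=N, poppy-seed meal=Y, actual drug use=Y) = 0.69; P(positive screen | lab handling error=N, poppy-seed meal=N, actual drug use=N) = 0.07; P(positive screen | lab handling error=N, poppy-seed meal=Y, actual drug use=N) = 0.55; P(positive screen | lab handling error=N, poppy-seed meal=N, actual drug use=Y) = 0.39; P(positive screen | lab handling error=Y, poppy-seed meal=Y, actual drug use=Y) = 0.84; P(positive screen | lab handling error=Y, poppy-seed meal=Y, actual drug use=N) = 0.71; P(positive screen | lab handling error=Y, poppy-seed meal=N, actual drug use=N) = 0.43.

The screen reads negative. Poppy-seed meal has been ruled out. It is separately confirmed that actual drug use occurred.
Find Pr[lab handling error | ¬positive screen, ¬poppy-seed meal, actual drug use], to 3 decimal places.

Pr[lab handling error | ¬positive screen, ¬poppy-seed meal, actual drug use] ≈ 0.097

Numerator (weight on configurations with lab handling error): 0.37·0.15 = 0.055500
The normalizing constant is 0.61·0.85 + 0.37·0.15 = 0.574000
Posterior = 0.055500 / 0.574000 ≈ 0.097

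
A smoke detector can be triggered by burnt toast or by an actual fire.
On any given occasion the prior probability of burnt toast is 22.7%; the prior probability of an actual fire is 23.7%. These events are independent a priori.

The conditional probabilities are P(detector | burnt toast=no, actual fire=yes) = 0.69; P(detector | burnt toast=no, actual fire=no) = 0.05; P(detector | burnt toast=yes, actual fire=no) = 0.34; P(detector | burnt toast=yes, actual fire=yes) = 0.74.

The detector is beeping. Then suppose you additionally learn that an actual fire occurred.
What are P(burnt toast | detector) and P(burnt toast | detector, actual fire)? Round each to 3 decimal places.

P(detector) = 0.05·0.773·0.763 + 0.69·0.773·0.237 + 0.34·0.227·0.763 + 0.74·0.227·0.237 = 0.029490 + 0.126409 + 0.058888 + 0.039811 = 0.254598
Of this, 0.098699 comes from 0.058888 + 0.039811 (the burnt toast=true cases).
P(burnt toast | detector) = 0.098699 / 0.254598 ≈ 0.388

Now condition on the additional information:
Numerator (weight on configurations with burnt toast): 0.74·0.227 = 0.167980
Denominator P(detector | actual fire): 0.69·0.773 + 0.74·0.227 = 0.701350
P(burnt toast | detector, actual fire) = 0.167980/0.701350 ≈ 0.240
— actual fire explains away the evidence for burnt toast.

P(burnt toast | detector) ≈ 0.388; P(burnt toast | detector, actual fire) ≈ 0.240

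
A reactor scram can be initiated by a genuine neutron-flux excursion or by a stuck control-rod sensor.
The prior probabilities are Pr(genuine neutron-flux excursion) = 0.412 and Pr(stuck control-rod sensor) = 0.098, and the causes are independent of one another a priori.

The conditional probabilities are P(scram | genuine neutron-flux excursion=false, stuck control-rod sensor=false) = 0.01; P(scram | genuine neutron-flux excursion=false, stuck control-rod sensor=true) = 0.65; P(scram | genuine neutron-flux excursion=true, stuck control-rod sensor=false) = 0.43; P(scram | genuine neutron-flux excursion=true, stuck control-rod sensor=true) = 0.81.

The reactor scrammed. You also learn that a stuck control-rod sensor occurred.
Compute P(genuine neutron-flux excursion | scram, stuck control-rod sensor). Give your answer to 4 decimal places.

P(genuine neutron-flux excursion | scram, stuck control-rod sensor) ≈ 0.4661

By total probability over both values of genuine neutron-flux excursion:
  P(scram | stuck control-rod sensor) = 0.65·0.588 + 0.81·0.412
        = 0.382200 + 0.333720 = 0.715920
Keeping only the genuine neutron-flux excursion-present terms gives 0.333720, so
  P(genuine neutron-flux excursion | scram, stuck control-rod sensor) = 0.333720 / 0.715920 ≈ 0.4661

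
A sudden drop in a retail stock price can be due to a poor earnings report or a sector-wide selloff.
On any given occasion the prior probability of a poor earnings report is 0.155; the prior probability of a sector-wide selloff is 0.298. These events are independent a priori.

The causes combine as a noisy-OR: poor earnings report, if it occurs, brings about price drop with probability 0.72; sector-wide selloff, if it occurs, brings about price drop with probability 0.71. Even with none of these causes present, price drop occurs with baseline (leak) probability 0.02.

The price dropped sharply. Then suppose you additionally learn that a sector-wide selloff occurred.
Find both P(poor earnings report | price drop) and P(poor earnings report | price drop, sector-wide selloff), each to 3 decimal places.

P(poor earnings report | price drop) ≈ 0.387; P(poor earnings report | price drop, sector-wide selloff) ≈ 0.191

Under noisy-OR, P(price drop | causes) = 1 − (1−0.02)·∏(1−qᵢ) over the active causes.
Sum P(price drop|·) weighted by the priors over the 4 (poor earnings report, sector-wide selloff) configurations:
  P(price drop) = 0.02*0.845*0.702 + 0.7158*0.845*0.298 + 0.7256*0.155*0.702 + 0.920424*0.155*0.298
        = 0.011864 + 0.180246 + 0.078953 + 0.042514 = 0.313577
Keeping only the poor earnings report-present terms gives 0.121467, so
  P(poor earnings report | price drop) = 0.121467 / 0.313577 ≈ 0.387

Now condition on the additional information:
Enumerate both values of poor earnings report and weight by the priors:
  P(price drop | sector-wide selloff) = 0.7158*0.845 + 0.920424*0.155
        = 0.604851 + 0.142666 = 0.747517
The terms with poor earnings report present sum to 0.142666, so
  P(poor earnings report | price drop, sector-wide selloff) = 0.142666 / 0.747517 ≈ 0.191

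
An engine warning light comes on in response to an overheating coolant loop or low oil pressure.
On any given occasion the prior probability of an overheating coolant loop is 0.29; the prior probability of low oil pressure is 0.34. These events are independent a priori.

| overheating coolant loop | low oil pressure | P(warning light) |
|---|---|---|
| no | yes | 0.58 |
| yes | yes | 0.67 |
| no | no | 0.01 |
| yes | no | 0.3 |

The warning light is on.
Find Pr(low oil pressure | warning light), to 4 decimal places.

Pr(low oil pressure | warning light) ≈ 0.7684

P(warning light) = 0.01·0.71·0.66 + 0.58·0.71·0.34 + 0.3·0.29·0.66 + 0.67·0.29·0.34 = 0.004686 + 0.140012 + 0.057420 + 0.066062 = 0.268180
Restricting to configurations with low oil pressure present: 0.140012 + 0.066062 = 0.206074.
P(low oil pressure | warning light) = 0.206074 / 0.268180 ≈ 0.7684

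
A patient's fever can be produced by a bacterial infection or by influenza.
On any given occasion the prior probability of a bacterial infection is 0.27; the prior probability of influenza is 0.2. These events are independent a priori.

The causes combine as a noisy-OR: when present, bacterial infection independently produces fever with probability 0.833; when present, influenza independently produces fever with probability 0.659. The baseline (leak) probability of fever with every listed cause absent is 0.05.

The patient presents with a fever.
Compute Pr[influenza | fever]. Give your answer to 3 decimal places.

Under noisy-OR, P(fever | causes) = 1 − (1−0.05)·∏(1−qᵢ) over the active causes.
For the numerator, keep only influenza=true terms: 0.098703 + 0.051079 = 0.149782
Denominator P(fever): 0.05×0.73×0.8 + 0.67605×0.73×0.2 + 0.84135×0.27×0.8 + 0.9459×0.27×0.2 = 0.360714
Posterior = 0.149782 / 0.360714 ≈ 0.415

Pr[influenza | fever] ≈ 0.415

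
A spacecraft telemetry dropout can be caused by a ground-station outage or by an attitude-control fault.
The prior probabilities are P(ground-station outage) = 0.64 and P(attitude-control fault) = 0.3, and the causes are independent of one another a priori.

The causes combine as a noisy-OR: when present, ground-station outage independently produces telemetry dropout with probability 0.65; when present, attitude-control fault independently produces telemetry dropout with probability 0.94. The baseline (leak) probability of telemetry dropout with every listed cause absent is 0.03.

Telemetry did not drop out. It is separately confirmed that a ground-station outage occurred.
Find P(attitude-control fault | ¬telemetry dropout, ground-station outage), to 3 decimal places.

P(attitude-control fault | ¬telemetry dropout, ground-station outage) ≈ 0.025

Under noisy-OR, P(telemetry dropout | causes) = 1 − (1−0.03)·∏(1−qᵢ) over the active causes.
P(¬telemetry dropout | ground-station outage) = 0.3395*0.7 + 0.02037*0.3 = 0.237650 + 0.006111 = 0.243761
Of this, 0.006111 comes from 0.02037*0.3 (the attitude-control fault=true cases).
P(attitude-control fault | ¬telemetry dropout, ground-station outage) = 0.006111 / 0.243761 ≈ 0.025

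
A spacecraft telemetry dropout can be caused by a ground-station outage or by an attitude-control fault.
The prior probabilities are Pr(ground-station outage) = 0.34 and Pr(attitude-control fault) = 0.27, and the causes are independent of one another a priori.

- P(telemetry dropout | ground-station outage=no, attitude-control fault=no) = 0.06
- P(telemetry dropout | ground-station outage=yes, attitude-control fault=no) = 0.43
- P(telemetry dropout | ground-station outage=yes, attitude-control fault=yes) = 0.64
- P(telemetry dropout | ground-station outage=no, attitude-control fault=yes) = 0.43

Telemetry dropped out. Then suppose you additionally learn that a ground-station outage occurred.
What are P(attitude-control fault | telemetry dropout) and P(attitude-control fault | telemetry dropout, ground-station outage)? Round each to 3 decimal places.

P(attitude-control fault | telemetry dropout) ≈ 0.500; P(attitude-control fault | telemetry dropout, ground-station outage) ≈ 0.355

By total probability over the 4 (ground-station outage, attitude-control fault) configurations:
  P(telemetry dropout) = 0.06·0.66·0.73 + 0.43·0.66·0.27 + 0.43·0.34·0.73 + 0.64·0.34·0.27
        = 0.028908 + 0.076626 + 0.106726 + 0.058752 = 0.271012
The terms with attitude-control fault present sum to 0.135378, so
  P(attitude-control fault | telemetry dropout) = 0.135378 / 0.271012 ≈ 0.500

Now also conditioning on ground-station outage=true:
Numerator (weight on configurations with attitude-control fault): 0.64×0.27 = 0.172800
The normalizing constant is 0.43×0.73 + 0.64×0.27 = 0.486700
P(attitude-control fault | telemetry dropout, ground-station outage) = 0.172800/0.486700 ≈ 0.355
— ground-station outage explains away the evidence for attitude-control fault.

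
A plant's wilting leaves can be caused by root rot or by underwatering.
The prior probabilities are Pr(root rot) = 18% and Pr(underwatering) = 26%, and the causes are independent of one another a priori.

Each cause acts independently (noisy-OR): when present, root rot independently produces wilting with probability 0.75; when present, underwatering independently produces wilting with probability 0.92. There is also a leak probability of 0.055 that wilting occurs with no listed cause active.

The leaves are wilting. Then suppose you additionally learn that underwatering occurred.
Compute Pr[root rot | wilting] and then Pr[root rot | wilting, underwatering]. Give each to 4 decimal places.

Under noisy-OR, P(wilting | causes) = 1 − (1−0.055)·∏(1−qᵢ) over the active causes.
Enumerate the 4 (root rot, underwatering) configurations and weight by the priors:
  P(wilting) = 0.055×0.82×0.74 + 0.9244×0.82×0.26 + 0.76375×0.18×0.74 + 0.9811×0.18×0.26
        = 0.033374 + 0.197082 + 0.101732 + 0.045915 = 0.378103
Configurations with root rot contribute 0.147647, so
  P(root rot | wilting) = 0.147647 / 0.378103 ≈ 0.3905

Now condition on the additional information:
Enumerate both values of root rot and weight by the priors:
  P(wilting | underwatering) = 0.9244·0.82 + 0.9811·0.18
        = 0.758008 + 0.176598 = 0.934606
Keeping only the root rot-present terms gives 0.176598, so
  P(root rot | wilting, underwatering) = 0.176598 / 0.934606 ≈ 0.1890
This is intercausal reasoning (explaining away): once underwatering accounts for the wilting, root rot becomes less likely.

Pr[root rot | wilting] ≈ 0.3905; Pr[root rot | wilting, underwatering] ≈ 0.1890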